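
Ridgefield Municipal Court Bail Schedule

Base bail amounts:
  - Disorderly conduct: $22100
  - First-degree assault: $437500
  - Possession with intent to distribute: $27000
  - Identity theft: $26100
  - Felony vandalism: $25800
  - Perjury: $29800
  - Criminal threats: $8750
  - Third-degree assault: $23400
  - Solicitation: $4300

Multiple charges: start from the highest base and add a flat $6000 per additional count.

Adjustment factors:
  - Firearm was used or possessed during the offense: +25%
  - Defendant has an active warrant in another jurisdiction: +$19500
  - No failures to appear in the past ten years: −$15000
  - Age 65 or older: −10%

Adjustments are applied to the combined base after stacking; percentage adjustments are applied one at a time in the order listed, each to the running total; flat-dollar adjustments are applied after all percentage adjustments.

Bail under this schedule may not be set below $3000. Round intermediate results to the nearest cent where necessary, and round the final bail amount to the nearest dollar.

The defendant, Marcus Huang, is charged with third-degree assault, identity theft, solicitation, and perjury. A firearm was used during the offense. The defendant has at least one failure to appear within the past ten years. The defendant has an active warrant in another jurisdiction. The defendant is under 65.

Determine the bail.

Base amounts from the schedule: third-degree assault $23400; identity theft $26100; solicitation $4300; perjury $29800.
Stacking rule: highest base plus $6000 per additional charge. Highest is perjury at $29800; 3 additional charges → +$18000. Combined base = $47800.
Firearm was used or possessed during the offense (+25%): $47800 × 1.25 = $59750.
Defendant has an active warrant in another jurisdiction (+$19500 flat): $59750 + $19500 = $79250.
$79250 is at or above the $3000 minimum.

$79250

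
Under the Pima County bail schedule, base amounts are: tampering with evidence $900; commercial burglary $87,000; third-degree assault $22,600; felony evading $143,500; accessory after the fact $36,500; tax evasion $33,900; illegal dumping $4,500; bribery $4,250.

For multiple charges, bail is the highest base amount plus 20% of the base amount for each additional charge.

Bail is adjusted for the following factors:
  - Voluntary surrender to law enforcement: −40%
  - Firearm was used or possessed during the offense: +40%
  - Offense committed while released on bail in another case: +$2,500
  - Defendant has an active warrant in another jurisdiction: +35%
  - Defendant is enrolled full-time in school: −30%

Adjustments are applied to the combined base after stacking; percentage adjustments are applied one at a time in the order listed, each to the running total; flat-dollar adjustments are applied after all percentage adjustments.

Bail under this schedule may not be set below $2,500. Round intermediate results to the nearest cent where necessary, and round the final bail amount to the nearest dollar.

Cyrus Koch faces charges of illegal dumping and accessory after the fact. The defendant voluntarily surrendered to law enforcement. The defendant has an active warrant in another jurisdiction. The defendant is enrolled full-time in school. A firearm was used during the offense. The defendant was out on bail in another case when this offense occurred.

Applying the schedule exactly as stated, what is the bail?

Base amounts from the schedule: illegal dumping $4,500; accessory after the fact $36,500.
Stacking rule: highest base plus 20% of each additional charge. Highest is accessory after the fact at $36,500. Additional: $4,500 × 20% = $900. Combined base = $36,500 + $900 = $37,400.
Voluntary surrender to law enforcement (−40%): $37,400 × 0.6 = $22,440.
Firearm was used or possessed during the offense (+40%): $22,440 × 1.4 = $31,416.
Defendant has an active warrant in another jurisdiction (+35%): $31,416 × 1.35 = $42,411.60.
Defendant is enrolled full-time in school (−30%): $42,411.60 × 0.7 = $29,688.12.
Offense committed while released on bail in another case (+$2,500 flat): $29,688.12 + $2,500 = $32,188.12.
$32,188.12 is at or above the $2,500 minimum.
Rounded to the nearest dollar: $32,188.

$32,188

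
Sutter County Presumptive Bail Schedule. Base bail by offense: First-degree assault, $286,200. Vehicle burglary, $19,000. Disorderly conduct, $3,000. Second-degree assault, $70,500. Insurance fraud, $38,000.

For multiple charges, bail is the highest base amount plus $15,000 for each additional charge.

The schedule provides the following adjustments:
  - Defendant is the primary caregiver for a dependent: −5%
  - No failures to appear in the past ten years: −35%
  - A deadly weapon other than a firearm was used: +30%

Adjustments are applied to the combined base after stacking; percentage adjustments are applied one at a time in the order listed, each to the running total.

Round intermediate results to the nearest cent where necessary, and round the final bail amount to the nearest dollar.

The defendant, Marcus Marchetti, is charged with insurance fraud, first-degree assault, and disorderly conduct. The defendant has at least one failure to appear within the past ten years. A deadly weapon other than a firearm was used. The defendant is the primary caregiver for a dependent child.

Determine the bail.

Base amounts from the schedule: insurance fraud $38,000; first-degree assault $286,200; disorderly conduct $3,000.
Stacking rule: highest base plus $15,000 per additional charge. Highest is first-degree assault at $286,200; 2 additional charges → +$30,000. Combined base = $316,200.
Defendant is the primary caregiver for a dependent (−5%): $316,200 × 0.95 = $300,390.
A deadly weapon other than a firearm was used (+30%): $300,390 × 1.3 = $390,507.

$390,507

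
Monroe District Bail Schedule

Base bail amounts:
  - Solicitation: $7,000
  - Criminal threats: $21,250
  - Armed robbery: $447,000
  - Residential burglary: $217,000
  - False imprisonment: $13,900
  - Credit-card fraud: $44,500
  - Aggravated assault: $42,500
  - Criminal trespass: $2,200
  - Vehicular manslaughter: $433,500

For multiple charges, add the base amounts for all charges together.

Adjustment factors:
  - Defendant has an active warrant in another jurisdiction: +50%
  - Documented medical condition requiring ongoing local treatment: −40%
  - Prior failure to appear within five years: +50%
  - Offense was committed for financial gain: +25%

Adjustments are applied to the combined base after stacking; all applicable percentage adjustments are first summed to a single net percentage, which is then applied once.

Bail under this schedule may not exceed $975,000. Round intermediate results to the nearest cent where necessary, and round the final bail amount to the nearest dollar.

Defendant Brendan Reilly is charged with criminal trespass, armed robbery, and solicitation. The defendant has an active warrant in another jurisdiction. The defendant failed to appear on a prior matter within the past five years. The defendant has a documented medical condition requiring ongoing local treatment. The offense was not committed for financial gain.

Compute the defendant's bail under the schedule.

$729,920

Base amounts from the schedule: criminal trespass $2,200; armed robbery $447,000; solicitation $7,000.
Stacking rule: sum of all bases. $2,200 + $447,000 + $7,000 = $456,200.
Net percentage adjustment: +50% −40% +50% = +60%. $456,200 × 1.6 = $729,920.
$729,920 is within the $975,000 maximum.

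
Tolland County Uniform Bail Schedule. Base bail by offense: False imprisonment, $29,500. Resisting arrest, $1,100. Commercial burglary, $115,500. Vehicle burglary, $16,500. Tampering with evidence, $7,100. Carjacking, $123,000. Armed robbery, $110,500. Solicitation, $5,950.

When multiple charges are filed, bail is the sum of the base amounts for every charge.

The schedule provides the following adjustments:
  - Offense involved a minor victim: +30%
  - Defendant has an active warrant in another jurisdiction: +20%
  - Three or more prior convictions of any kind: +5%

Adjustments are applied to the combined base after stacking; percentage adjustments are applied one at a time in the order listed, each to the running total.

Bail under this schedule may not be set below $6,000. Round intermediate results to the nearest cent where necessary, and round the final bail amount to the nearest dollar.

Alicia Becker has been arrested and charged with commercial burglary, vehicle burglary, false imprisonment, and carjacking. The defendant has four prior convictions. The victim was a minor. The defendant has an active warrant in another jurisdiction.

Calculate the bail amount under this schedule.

Base amounts from the schedule: commercial burglary $115,500; vehicle burglary $16,500; false imprisonment $29,500; carjacking $123,000.
Stacking rule: sum of all bases. $115,500 + $16,500 + $29,500 + $123,000 = $284,500.
Offense involved a minor victim (+30%): $284,500 × 1.3 = $369,850.
Defendant has an active warrant in another jurisdiction (+20%): $369,850 × 1.2 = $443,820.
Three or more prior convictions of any kind (+5%): $443,820 × 1.05 = $466,011.
$466,011 is at or above the $6,000 minimum.

$466,011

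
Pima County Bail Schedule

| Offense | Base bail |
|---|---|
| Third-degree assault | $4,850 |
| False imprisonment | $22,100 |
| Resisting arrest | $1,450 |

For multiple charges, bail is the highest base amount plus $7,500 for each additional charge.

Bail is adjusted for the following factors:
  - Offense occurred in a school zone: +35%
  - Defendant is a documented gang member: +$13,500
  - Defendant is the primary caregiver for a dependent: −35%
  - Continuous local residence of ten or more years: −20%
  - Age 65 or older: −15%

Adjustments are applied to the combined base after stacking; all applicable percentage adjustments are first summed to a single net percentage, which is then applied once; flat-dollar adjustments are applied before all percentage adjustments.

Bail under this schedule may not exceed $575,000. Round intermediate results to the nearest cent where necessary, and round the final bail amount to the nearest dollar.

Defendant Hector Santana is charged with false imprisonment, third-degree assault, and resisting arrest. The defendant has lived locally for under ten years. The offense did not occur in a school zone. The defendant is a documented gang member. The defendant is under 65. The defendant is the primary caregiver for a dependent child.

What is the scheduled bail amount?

Base amounts from the schedule: false imprisonment $22,100; third-degree assault $4,850; resisting arrest $1,450.
Stacking rule: highest base plus $7,500 per additional charge. Highest is false imprisonment at $22,100; 2 additional charges → +$15,000. Combined base = $37,100.
Defendant is a documented gang member (+$13,500 flat): $37,100 + $13,500 = $50,600.
Defendant is the primary caregiver for a dependent (−35%): $50,600 × 0.65 = $32,890.
$32,890 is within the $575,000 maximum.

$32,890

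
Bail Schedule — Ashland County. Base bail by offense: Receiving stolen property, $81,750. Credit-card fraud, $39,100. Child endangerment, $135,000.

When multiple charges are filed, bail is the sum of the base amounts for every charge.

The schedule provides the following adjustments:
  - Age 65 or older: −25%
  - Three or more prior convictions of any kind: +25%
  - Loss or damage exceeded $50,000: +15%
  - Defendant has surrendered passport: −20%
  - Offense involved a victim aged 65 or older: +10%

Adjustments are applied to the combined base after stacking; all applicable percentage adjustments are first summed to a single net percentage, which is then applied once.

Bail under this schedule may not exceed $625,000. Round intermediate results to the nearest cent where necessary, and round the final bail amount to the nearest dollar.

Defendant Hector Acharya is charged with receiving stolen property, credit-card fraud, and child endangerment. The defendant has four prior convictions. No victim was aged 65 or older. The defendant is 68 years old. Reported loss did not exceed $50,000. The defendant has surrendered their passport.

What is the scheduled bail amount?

Base amounts from the schedule: receiving stolen property $81,750; credit-card fraud $39,100; child endangerment $135,000.
Stacking rule: sum of all bases. $81,750 + $39,100 + $135,000 = $255,850.
Net percentage adjustment: −25% +25% −20% = −20%. $255,850 × 0.8 = $204,680.
$204,680 is within the $625,000 maximum.

$204,680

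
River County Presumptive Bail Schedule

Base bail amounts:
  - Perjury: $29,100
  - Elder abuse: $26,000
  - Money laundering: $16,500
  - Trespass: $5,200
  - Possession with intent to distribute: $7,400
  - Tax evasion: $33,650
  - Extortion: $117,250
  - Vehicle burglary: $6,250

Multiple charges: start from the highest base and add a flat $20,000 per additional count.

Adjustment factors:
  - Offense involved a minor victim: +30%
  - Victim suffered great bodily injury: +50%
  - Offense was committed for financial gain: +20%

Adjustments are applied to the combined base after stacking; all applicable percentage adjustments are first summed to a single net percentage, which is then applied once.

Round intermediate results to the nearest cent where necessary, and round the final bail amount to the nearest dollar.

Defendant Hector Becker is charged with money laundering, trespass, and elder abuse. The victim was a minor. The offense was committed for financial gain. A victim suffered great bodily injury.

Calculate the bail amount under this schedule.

Base amounts from the schedule: money laundering $16,500; trespass $5,200; elder abuse $26,000.
Stacking rule: highest base plus $20,000 per additional charge. Highest is elder abuse at $26,000; 2 additional charges → +$40,000. Combined base = $66,000.
Net percentage adjustment: +30% +50% +20% = +100%. $66,000 × 2 = $132,000.

$132,000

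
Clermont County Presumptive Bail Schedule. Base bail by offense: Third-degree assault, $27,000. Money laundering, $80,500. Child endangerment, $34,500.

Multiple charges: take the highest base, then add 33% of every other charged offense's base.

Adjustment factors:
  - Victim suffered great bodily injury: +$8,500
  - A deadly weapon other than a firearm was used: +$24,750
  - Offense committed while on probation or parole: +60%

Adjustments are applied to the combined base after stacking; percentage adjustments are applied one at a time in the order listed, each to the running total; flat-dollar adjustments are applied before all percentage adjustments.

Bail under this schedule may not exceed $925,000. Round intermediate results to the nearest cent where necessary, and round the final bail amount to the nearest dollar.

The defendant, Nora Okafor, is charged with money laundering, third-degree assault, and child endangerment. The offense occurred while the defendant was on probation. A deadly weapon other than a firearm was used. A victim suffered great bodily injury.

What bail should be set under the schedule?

$214,472

Base amounts from the schedule: money laundering $80,500; third-degree assault $27,000; child endangerment $34,500.
Stacking rule: highest base plus 33% of each additional charge. Highest is money laundering at $80,500. Additional: $27,000 × 33% = $8,910; $34,500 × 33% = $11,385. Combined base = $80,500 + $20,295 = $100,795.
Victim suffered great bodily injury (+$8,500 flat): $100,795 + $8,500 = $109,295.
A deadly weapon other than a firearm was used (+$24,750 flat): $109,295 + $24,750 = $134,045.
Offense committed while on probation or parole (+60%): $134,045 × 1.6 = $214,472.
$214,472 is within the $925,000 maximum.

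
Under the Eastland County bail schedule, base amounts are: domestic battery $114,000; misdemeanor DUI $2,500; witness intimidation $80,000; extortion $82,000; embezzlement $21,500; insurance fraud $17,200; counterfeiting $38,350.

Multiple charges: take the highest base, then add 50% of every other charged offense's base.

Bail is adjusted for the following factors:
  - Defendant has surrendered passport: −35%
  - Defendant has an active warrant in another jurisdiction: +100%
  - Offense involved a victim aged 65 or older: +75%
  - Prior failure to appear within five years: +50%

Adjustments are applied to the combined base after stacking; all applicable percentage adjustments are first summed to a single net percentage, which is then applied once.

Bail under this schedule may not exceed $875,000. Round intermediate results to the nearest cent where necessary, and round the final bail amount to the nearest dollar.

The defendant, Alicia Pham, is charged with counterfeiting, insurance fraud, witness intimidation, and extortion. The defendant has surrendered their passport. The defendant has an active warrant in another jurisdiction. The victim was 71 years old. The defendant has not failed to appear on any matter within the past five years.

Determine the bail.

Base amounts from the schedule: counterfeiting $38,350; insurance fraud $17,200; witness intimidation $80,000; extortion $82,000.
Stacking rule: highest base plus 50% of each additional charge. Highest is extortion at $82,000. Additional: $38,350 × 50% = $19,175; $17,200 × 50% = $8,600; $80,000 × 50% = $40,000. Combined base = $82,000 + $67,775 = $149,775.
Net percentage adjustment: −35% +100% +75% = +140%. $149,775 × 2.4 = $359,460.
$359,460 is within the $875,000 maximum.

$359,460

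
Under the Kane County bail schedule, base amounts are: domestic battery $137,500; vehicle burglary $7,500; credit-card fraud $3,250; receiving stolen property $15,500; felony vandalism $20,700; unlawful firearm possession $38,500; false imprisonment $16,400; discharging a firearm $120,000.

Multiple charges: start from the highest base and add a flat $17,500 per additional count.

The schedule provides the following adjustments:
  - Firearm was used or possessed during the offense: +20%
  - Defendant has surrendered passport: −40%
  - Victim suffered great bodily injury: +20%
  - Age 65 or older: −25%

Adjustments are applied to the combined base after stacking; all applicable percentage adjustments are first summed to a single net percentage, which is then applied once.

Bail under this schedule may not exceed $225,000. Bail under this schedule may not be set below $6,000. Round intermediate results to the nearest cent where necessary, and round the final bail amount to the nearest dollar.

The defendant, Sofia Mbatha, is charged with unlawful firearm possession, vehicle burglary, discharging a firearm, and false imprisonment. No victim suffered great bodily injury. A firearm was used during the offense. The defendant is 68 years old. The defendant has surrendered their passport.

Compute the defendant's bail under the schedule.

$94,875

Base amounts from the schedule: unlawful firearm possession $38,500; vehicle burglary $7,500; discharging a firearm $120,000; false imprisonment $16,400.
Stacking rule: highest base plus $17,500 per additional charge. Highest is discharging a firearm at $120,000; 3 additional charges → +$52,500. Combined base = $172,500.
Net percentage adjustment: +20% −40% −25% = −45%. $172,500 × 0.55 = $94,875.
$94,875 is within the $225,000 maximum.
$94,875 is at or above the $6,000 minimum.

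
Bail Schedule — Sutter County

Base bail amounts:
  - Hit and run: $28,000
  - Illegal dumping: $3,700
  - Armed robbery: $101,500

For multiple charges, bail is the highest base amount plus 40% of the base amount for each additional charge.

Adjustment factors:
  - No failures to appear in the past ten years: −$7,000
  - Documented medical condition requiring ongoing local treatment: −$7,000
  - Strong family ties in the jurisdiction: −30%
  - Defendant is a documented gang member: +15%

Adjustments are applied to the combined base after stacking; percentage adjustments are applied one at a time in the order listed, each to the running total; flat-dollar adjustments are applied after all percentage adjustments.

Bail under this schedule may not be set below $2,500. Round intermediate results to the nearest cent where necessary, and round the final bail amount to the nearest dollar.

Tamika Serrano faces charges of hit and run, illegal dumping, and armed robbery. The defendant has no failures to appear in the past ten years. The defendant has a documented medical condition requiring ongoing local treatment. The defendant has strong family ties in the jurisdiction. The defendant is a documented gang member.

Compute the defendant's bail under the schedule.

Base amounts from the schedule: hit and run $28,000; illegal dumping $3,700; armed robbery $101,500.
Stacking rule: highest base plus 40% of each additional charge. Highest is armed robbery at $101,500. Additional: $28,000 × 40% = $11,200; $3,700 × 40% = $1,480. Combined base = $101,500 + $12,680 = $114,180.
Strong family ties in the jurisdiction (−30%): $114,180 × 0.7 = $79,926.
Defendant is a documented gang member (+15%): $79,926 × 1.15 = $91,914.90.
No failures to appear in the past ten years (−$7,000 flat): $91,914.90 − $7,000 = $84,914.90.
Documented medical condition requiring ongoing local treatment (−$7,000 flat): $84,914.90 − $7,000 = $77,914.90.
$77,914.90 is at or above the $2,500 minimum.
Rounded to the nearest dollar: $77,915.

$77,915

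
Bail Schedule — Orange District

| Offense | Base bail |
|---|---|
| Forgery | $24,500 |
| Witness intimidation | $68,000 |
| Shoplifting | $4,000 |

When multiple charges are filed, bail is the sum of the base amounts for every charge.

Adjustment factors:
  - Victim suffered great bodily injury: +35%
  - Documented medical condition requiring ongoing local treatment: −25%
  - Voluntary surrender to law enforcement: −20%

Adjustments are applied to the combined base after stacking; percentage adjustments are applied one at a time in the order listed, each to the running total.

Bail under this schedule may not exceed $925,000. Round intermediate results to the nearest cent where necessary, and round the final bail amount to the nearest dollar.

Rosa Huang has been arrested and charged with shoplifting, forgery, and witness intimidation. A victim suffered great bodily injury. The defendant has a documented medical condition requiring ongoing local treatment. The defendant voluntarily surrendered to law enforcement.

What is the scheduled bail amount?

Base amounts from the schedule: shoplifting $4,000; forgery $24,500; witness intimidation $68,000.
Stacking rule: sum of all bases. $4,000 + $24,500 + $68,000 = $96,500.
Victim suffered great bodily injury (+35%): $96,500 × 1.35 = $130,275.
Documented medical condition requiring ongoing local treatment (−25%): $130,275 × 0.75 = $97,706.25.
Voluntary surrender to law enforcement (−20%): $97,706.25 × 0.8 = $78,165.
$78,165 is within the $925,000 maximum.

$78,165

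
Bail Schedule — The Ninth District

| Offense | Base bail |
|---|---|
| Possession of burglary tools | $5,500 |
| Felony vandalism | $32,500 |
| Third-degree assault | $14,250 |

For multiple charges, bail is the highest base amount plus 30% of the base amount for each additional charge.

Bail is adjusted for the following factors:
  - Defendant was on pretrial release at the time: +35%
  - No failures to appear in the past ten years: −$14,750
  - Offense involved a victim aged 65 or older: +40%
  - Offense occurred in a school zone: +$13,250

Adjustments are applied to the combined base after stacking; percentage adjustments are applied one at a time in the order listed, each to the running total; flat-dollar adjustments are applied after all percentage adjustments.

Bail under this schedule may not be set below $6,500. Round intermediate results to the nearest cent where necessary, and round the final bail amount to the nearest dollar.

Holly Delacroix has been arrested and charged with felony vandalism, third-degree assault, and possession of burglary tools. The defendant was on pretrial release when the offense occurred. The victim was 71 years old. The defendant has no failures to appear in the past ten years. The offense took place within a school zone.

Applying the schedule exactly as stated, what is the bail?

$71,123

Base amounts from the schedule: felony vandalism $32,500; third-degree assault $14,250; possession of burglary tools $5,500.
Stacking rule: highest base plus 30% of each additional charge. Highest is felony vandalism at $32,500. Additional: $14,250 × 30% = $4,275; $5,500 × 30% = $1,650. Combined base = $32,500 + $5,925 = $38,425.
Defendant was on pretrial release at the time (+35%): $38,425 × 1.35 = $51,873.75.
Offense involved a victim aged 65 or older (+40%): $51,873.75 × 1.4 = $72,623.25.
No failures to appear in the past ten years (−$14,750 flat): $72,623.25 − $14,750 = $57,873.25.
Offense occurred in a school zone (+$13,250 flat): $57,873.25 + $13,250 = $71,123.25.
$71,123.25 is at or above the $6,500 minimum.
Rounded to the nearest dollar: $71,123.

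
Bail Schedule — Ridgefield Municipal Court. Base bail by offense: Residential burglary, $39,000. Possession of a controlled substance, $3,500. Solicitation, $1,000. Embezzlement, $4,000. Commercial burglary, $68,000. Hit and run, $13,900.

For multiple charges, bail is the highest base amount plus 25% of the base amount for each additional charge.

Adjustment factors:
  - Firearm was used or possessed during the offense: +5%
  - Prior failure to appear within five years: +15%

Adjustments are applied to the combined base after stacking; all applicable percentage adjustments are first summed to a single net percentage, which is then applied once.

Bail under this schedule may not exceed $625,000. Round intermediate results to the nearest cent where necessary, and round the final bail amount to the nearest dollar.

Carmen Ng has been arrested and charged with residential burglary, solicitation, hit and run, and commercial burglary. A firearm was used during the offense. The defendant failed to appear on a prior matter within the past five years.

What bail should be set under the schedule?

$97,770

Base amounts from the schedule: residential burglary $39,000; solicitation $1,000; hit and run $13,900; commercial burglary $68,000.
Stacking rule: highest base plus 25% of each additional charge. Highest is commercial burglary at $68,000. Additional: $39,000 × 25% = $9,750; $1,000 × 25% = $250; $13,900 × 25% = $3,475. Combined base = $68,000 + $13,475 = $81,475.
Net percentage adjustment: +5% +15% = +20%. $81,475 × 1.2 = $97,770.
$97,770 is within the $625,000 maximum.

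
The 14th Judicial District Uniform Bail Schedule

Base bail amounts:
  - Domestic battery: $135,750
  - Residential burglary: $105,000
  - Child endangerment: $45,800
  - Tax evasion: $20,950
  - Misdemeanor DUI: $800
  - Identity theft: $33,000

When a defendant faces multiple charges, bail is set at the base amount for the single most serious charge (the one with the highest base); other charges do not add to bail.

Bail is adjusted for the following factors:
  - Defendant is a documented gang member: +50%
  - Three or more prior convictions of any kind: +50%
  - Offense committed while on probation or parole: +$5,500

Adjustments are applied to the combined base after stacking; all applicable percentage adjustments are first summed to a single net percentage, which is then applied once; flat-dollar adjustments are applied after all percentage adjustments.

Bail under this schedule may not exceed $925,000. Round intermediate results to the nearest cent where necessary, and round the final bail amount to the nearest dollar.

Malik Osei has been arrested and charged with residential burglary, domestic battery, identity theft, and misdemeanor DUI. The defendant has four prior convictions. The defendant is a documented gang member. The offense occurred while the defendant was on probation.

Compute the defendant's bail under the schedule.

$277,000

Base amounts from the schedule: residential burglary $105,000; domestic battery $135,750; identity theft $33,000; misdemeanor DUI $800.
Stacking rule: use the highest base only. Highest is domestic battery at $135,750. Combined base = $135,750.
Net percentage adjustment: +50% +50% = +100%. $135,750 × 2 = $271,500.
Offense committed while on probation or parole (+$5,500 flat): $271,500 + $5,500 = $277,000.
$277,000 is within the $925,000 maximum.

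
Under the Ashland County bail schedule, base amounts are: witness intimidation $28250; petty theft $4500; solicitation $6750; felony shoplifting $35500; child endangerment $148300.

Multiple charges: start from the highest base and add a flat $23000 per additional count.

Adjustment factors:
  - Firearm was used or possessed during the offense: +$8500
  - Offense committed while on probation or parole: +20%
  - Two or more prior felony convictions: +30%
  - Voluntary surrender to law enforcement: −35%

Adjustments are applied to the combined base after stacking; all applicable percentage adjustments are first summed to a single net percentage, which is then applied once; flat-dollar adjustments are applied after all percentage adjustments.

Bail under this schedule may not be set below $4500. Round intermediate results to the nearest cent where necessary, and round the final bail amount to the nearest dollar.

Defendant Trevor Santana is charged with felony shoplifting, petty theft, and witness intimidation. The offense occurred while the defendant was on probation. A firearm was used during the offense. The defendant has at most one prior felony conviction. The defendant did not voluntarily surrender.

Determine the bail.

$106300

Base amounts from the schedule: felony shoplifting $35500; petty theft $4500; witness intimidation $28250.
Stacking rule: highest base plus $23000 per additional charge. Highest is felony shoplifting at $35500; 2 additional charges → +$46000. Combined base = $81500.
Offense committed while on probation or parole (+20%): $81500 × 1.2 = $97800.
Firearm was used or possessed during the offense (+$8500 flat): $97800 + $8500 = $106300.
$106300 is at or above the $4500 minimum.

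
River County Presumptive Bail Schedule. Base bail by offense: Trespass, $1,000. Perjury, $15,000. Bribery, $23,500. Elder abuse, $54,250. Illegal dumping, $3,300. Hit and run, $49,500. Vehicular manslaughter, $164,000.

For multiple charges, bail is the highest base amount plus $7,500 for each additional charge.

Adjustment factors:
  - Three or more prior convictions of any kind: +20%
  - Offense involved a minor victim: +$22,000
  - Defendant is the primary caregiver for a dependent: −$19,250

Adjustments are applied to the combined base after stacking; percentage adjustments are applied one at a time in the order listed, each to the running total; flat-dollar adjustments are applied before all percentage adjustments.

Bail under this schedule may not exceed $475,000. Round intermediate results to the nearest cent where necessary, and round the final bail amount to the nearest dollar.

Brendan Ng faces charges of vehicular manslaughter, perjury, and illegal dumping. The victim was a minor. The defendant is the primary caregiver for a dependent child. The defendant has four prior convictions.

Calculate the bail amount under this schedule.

Base amounts from the schedule: vehicular manslaughter $164,000; perjury $15,000; illegal dumping $3,300.
Stacking rule: highest base plus $7,500 per additional charge. Highest is vehicular manslaughter at $164,000; 2 additional charges → +$15,000. Combined base = $179,000.
Offense involved a minor victim (+$22,000 flat): $179,000 + $22,000 = $201,000.
Defendant is the primary caregiver for a dependent (−$19,250 flat): $201,000 − $19,250 = $181,750.
Three or more prior convictions of any kind (+20%): $181,750 × 1.2 = $218,100.
$218,100 is within the $475,000 maximum.

$218,100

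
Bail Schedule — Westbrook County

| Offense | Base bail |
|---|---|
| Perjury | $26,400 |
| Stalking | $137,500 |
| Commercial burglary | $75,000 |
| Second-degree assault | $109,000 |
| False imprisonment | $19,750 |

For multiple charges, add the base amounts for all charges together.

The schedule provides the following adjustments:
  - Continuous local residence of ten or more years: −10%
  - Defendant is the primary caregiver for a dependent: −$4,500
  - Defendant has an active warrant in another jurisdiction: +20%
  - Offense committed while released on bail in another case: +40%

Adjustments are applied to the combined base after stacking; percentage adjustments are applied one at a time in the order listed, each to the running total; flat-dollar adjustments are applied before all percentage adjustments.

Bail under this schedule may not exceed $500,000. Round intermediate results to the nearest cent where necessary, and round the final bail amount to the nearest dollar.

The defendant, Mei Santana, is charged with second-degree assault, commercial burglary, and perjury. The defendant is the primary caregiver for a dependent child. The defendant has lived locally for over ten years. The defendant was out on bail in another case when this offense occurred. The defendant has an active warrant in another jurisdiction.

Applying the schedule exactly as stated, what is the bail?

Base amounts from the schedule: second-degree assault $109,000; commercial burglary $75,000; perjury $26,400.
Stacking rule: sum of all bases. $109,000 + $75,000 + $26,400 = $210,400.
Defendant is the primary caregiver for a dependent (−$4,500 flat): $210,400 − $4,500 = $205,900.
Continuous local residence of ten or more years (−10%): $205,900 × 0.9 = $185,310.
Defendant has an active warrant in another jurisdiction (+20%): $185,310 × 1.2 = $222,372.
Offense committed while released on bail in another case (+40%): $222,372 × 1.4 = $311,320.80.
$311,320.80 is within the $500,000 maximum.
Rounded to the nearest dollar: $311,321.

$311,321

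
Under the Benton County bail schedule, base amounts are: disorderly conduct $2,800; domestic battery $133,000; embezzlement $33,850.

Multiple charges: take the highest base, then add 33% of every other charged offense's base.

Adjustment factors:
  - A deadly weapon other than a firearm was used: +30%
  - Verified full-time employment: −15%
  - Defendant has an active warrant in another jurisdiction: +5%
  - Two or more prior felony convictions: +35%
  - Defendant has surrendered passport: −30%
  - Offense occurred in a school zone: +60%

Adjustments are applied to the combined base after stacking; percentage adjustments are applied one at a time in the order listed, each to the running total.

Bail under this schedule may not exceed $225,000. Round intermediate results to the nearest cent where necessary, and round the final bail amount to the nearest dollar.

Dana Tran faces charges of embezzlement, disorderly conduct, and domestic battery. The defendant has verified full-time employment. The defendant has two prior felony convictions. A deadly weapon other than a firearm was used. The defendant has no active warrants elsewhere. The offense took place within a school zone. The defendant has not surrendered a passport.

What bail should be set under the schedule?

Base amounts from the schedule: embezzlement $33,850; disorderly conduct $2,800; domestic battery $133,000.
Stacking rule: highest base plus 33% of each additional charge. Highest is domestic battery at $133,000. Additional: $33,850 × 33% = $11,170.50; $2,800 × 33% = $924. Combined base = $133,000 + $12,094.50 = $145,094.50.
A deadly weapon other than a firearm was used (+30%): $145,094.50 × 1.3 = $188,622.85.
Verified full-time employment (−15%): $188,622.85 × 0.85 = $160,329.42.
Two or more prior felony convictions (+35%): $160,329.42 × 1.35 = $216,444.72.
Offense occurred in a school zone (+60%): $216,444.72 × 1.6 = $346,311.55.
Result $346,311.55 exceeds the maximum of $225,000; bail is capped at $225,000.

$225,000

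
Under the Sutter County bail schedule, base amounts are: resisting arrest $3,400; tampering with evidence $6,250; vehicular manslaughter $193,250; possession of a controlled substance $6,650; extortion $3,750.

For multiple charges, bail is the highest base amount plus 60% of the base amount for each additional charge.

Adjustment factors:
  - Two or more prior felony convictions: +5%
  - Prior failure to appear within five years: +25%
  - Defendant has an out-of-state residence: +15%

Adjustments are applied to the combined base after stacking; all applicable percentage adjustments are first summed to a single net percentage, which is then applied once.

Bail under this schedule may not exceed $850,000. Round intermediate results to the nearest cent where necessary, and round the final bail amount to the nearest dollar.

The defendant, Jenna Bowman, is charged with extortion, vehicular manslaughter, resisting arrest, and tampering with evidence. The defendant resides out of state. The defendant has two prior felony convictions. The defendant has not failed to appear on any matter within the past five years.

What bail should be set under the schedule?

Base amounts from the schedule: extortion $3,750; vehicular manslaughter $193,250; resisting arrest $3,400; tampering with evidence $6,250.
Stacking rule: highest base plus 60% of each additional charge. Highest is vehicular manslaughter at $193,250. Additional: $3,750 × 60% = $2,250; $3,400 × 60% = $2,040; $6,250 × 60% = $3,750. Combined base = $193,250 + $8,040 = $201,290.
Net percentage adjustment: +5% +15% = +20%. $201,290 × 1.2 = $241,548.
$241,548 is within the $850,000 maximum.

$241,548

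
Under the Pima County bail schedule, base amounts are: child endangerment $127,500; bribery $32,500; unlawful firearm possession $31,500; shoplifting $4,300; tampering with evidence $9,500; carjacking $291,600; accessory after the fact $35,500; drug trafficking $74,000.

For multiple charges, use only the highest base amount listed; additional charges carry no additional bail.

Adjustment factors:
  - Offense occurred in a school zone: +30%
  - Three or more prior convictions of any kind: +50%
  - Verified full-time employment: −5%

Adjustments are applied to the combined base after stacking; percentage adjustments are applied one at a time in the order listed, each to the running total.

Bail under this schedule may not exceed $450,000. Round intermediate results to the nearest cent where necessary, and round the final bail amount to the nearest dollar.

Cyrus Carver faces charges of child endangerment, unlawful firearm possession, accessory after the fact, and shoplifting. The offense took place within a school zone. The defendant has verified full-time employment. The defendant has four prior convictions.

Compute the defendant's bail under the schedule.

Base amounts from the schedule: child endangerment $127,500; unlawful firearm possession $31,500; accessory after the fact $35,500; shoplifting $4,300.
Stacking rule: use the highest base only. Highest is child endangerment at $127,500. Combined base = $127,500.
Offense occurred in a school zone (+30%): $127,500 × 1.3 = $165,750.
Three or more prior convictions of any kind (+50%): $165,750 × 1.5 = $248,625.
Verified full-time employment (−5%): $248,625 × 0.95 = $236,193.75.
$236,193.75 is within the $450,000 maximum.
Rounded to the nearest dollar: $236,194.

$236,194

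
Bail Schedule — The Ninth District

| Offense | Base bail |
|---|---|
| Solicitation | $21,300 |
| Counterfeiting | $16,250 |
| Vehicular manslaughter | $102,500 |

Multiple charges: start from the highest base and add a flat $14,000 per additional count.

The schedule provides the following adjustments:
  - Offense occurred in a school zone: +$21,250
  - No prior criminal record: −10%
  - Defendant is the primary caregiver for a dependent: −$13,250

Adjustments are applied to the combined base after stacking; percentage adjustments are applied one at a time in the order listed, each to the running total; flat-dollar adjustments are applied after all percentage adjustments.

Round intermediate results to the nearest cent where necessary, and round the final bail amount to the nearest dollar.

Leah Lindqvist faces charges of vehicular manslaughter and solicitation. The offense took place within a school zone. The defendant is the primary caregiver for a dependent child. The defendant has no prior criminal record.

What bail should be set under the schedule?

$112,850

Base amounts from the schedule: vehicular manslaughter $102,500; solicitation $21,300.
Stacking rule: highest base plus $14,000 per additional charge. Highest is vehicular manslaughter at $102,500; 1 additional charge → +$14,000. Combined base = $116,500.
No prior criminal record (−10%): $116,500 × 0.9 = $104,850.
Offense occurred in a school zone (+$21,250 flat): $104,850 + $21,250 = $126,100.
Defendant is the primary caregiver for a dependent (−$13,250 flat): $126,100 − $13,250 = $112,850.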